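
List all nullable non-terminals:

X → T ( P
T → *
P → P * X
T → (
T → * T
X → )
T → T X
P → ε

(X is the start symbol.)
{ 'P' }

A non-terminal is nullable if it can derive ε (the empty string): either it has an ε-production, or it has a production whose right-hand side consists entirely of nullable non-terminals.

ε-productions: P → ε
So P is immediately nullable.
No further non-terminal can be added: every production for the remaining non-terminals contains a terminal or a non-nullable non-terminal.
Nullable = { 'P' }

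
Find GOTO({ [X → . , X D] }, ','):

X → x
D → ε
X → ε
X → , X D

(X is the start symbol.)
GOTO(I, ',') = CLOSURE({ [A → αX.β] : [A → α.Xβ] ∈ I, X = ',' })

Items with dot before ',', with the dot advanced:
  [X → . , X D] → [X → , . X D]
Closure of the advanced items:
  [X → , . X D] has the dot before X: add [X → . x], [X → .], [X → . , X D]

GOTO = { [X → , . X D], [X → . , X D], [X → . x], [X → .] }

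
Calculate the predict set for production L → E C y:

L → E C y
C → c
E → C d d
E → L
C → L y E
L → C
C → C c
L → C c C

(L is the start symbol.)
{ 'c' }

PREDICT(L → E C y) = (FIRST(RHS) \ {ε}) ∪ (FOLLOW(L) if ε ∈ FIRST(RHS), i.e. RHS ⇒* ε)
FIRST(E) = { 'c' }
FIRST(E C y) = { 'c' }
ε ∉ FIRST(E C y), so FOLLOW(L) is not added.
PREDICT(L → E C y) = { 'c' }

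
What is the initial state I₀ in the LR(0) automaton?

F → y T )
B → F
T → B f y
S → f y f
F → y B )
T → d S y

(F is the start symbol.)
First, augment the grammar with F' → F
I₀ = CLOSURE({ [F' → . F] }):
  [F' → . F] has the dot before F: add [F → . y T )], [F → . y B )]
No further items can be added.

I₀ = { [F → . y B )], [F → . y T )], [F' → . F] }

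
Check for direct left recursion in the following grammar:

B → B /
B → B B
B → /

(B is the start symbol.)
Direct left recursion occurs when N → N α for some non-terminal N (the right-hand side begins with the left-hand side itself).

B → B /: LEFT RECURSIVE (starts with B)
B → B B: LEFT RECURSIVE (starts with B)
B → /: starts with '/'

The grammar has direct left recursion on: B.

Answer: Yes, B is left-recursive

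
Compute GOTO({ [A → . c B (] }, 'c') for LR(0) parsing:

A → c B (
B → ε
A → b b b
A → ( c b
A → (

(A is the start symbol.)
GOTO(I, 'c') = CLOSURE({ [A → αX.β] : [A → α.Xβ] ∈ I, X = 'c' })

Items with dot before 'c', with the dot advanced:
  [A → . c B (] → [A → c . B (]
Closure of the advanced items:
  [A → c . B (] has the dot before B: add [B → .]

GOTO = { [A → c . B (], [B → .] }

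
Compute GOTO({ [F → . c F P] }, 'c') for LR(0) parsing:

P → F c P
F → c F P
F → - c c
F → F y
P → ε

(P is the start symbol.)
{ [F → . - c c], [F → . F y], [F → . c F P], [F → c . F P] }

GOTO(I, 'c') = CLOSURE({ [A → αX.β] : [A → α.Xβ] ∈ I, X = 'c' })

Items with dot before 'c', with the dot advanced:
  [F → . c F P] → [F → c . F P]
Closure of the advanced items:
  [F → c . F P] has the dot before F: add [F → . c F P], [F → . - c c], [F → . F y]

GOTO = { [F → . - c c], [F → . F y], [F → . c F P], [F → c . F P] }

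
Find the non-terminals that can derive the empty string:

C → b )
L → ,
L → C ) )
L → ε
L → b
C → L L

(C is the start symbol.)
A non-terminal is nullable if it can derive ε (the empty string): either it has an ε-production, or it has a production whose right-hand side consists entirely of nullable non-terminals.

ε-productions: L → ε
So L is immediately nullable.
C → L L: every symbol on the right is nullable, so C is nullable too.
Every non-terminal is now nullable.
Nullable = { 'C', 'L' }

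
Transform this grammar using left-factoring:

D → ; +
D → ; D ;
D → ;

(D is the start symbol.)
Left-factoring transforms A → αβ₁ | αβ₂ into A → αA' and A' → β₁ | β₂
(α is the longest common prefix among the alternatives). Repeat until
no nonterminal has two alternatives with a common prefix.

Round 1: D has alternatives sharing prefix ';'. Introduce D': D → ; D'
  Add: D' → +
  Add: D' → D ;
  Add: D' → ε

No remaining common prefixes — done.

Resulting grammar:
D → ; D'
D' → +
D' → D ;
D' → ε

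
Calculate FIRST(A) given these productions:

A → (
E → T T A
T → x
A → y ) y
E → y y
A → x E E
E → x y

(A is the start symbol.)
{ '(', 'x', 'y' }

From A → (:
  - '(' is a terminal: add '(' and stop
From A → y ) y:
  - y is a terminal: add 'y' and stop
From A → x E E:
  - x is a terminal: add 'x' and stop

Collecting: FIRST(A) = { '(', 'x', 'y' }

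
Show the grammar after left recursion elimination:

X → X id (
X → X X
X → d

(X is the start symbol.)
X → d X'
X' → id ( X'
X' → X X'
X' → ε

X is directly left-recursive. The standard transformation for
  A → A α₁ | ... | A α_m | β₁ | ... | β_n
is
  A  → β₁ A' | ... | β_n A'
  A' → α₁ A' | ... | α_m A' | ε

X → d becomes X → d X'
X → X id ( becomes X' → id ( X'
X → X X becomes X' → X X'
Add X' → ε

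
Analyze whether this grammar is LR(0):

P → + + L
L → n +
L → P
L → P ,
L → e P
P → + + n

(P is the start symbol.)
No. Shift-reduce conflict between [L → P .] and [L → P . ,]

Augment with P' → P and build the canonical LR(0) collection (I0 = CLOSURE({[P' → . P]}), then GOTO on every symbol after a dot until no new states appear). It has 11 states:
  I0: { [P → . + + L], [P → . + + n], [P' → . P] }  — shift
  I1: { [P → + . + L], [P → + . + n] }  — shift
  I2: { [P' → P .] }  — accept
  I3: { [L → . P ,], [L → . P], [L → . e P], [L → . n +], [P → + + . L], [P → + + . n], [P → . + + L], [P → . + + n] }  — shift
  I4: { [P → + + L .] }  — reduce
  I5: { [L → P . ,], [L → P .] }  — shift, reduce
  I6: { [L → e . P], [P → . + + L], [P → . + + n] }  — shift
  I7: { [L → n . +], [P → + + n .] }  — shift, reduce
  I8: { [L → n + .] }  — reduce
  I9: { [L → e P .] }  — reduce
  I10: { [L → P , .] }  — reduce

Conflict in state I5:
  Shift-reduce conflict between [L → P .] and [L → P . ,]
So the grammar is NOT LR(0).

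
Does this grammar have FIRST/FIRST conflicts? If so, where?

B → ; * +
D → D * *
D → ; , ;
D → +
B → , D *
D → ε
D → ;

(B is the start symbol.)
A FIRST/FIRST conflict occurs when two productions N → α and N → β for the same non-terminal have FIRST(α) ∩ FIRST(β) ≠ ∅ (with ε ∈ FIRST of a nullable right-hand side, so two nullable alternatives also conflict).

FIRST sets of the non-terminals at (or reachable through a nullable prefix from) the front of some alternative:
  FIRST(D) = { '*', '+', ';', ε }

Productions for B:
  B → ; * +: FIRST = { ';' }
  B → , D *: FIRST = { ',' }
Productions for D:
  D → D * *: FIRST = { '*', '+', ';' }
  D → ; , ;: FIRST = { ';' }
  D → +: FIRST = { '+' }
  D → ε: FIRST = { ε }
  D → ;: FIRST = { ';' }

Conflict for D: D → D * * and D → ; , ;
  Overlap: { ';' }
Conflict for D: D → D * * and D → +
  Overlap: { '+' }
Conflict for D: D → D * * and D → ;
  Overlap: { ';' }
Conflict for D: D → ; , ; and D → ;
  Overlap: { ';' }

Answer: Yes. D → D '*' '*' / D → ';' ',' ';' on { ';' }; D → D '*' '*' / D → '+' on { '+' }; D → D '*' '*' / D → ';' on { ';' }; D → ';' ',' ';' / D → ';' on { ';' }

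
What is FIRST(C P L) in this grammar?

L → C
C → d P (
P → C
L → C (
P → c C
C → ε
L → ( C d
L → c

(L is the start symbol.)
FIRST sets of the non-terminals involved (from the grammar, by fixed-point iteration):
  FIRST(C) = { 'd', ε }
  FIRST(P) = { 'c', 'd', ε }
  FIRST(L) = { '(', 'c', 'd', ε }

To compute FIRST(C P L), process the symbols left to right:
Symbol C is a non-terminal. Add FIRST(C) \ {ε} = { 'd' }
C is nullable (ε ∈ FIRST(C)), continue to the next symbol.
Symbol P is a non-terminal. Add FIRST(P) \ {ε} = { 'c', 'd' }
P is nullable (ε ∈ FIRST(P)), continue to the next symbol.
Symbol L is a non-terminal. Add FIRST(L) \ {ε} = { '(', 'c', 'd' }
L is nullable (ε ∈ FIRST(L)), continue to the next symbol.
All symbols are nullable, so ε is in the result.
FIRST(C P L) = { '(', 'c', 'd', ε }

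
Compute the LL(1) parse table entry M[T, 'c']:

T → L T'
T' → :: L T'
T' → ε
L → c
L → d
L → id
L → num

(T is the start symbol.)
T → L T'

To find M[T, 'c'], we find productions for T where 'c' is in the predict set (PREDICT(N → α) = (FIRST(α) \ {ε}) ∪ (FOLLOW(N) if α ⇒* ε)).

Relevant sets:
  FIRST(L) = { 'c', 'd', 'id', 'num' }

T → L T': PREDICT = { 'c', 'd', 'id', 'num' }
  'c' is in predict set, so this production goes in M[T, 'c']

M[T, 'c'] = T → L T'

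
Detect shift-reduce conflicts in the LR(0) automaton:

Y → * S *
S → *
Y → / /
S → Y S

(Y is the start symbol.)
A shift-reduce conflict occurs when an LR(0) state has both:
  - a complete (reduce) item [A → α .] (dot at the end), and
  - a shift item [B → β . c γ] (dot before a terminal).

Augment with Y' → Y and build the canonical LR(0) collection (I0 = CLOSURE({[Y' → . Y]}), then GOTO on every symbol after a dot until no new states appear). It has 10 states:
  I0: { [Y → . * S *], [Y → . / /], [Y' → . Y] }  — shift
  I1: { [S → . *], [S → . Y S], [Y → * . S *], [Y → . * S *], [Y → . / /] }  — shift
  I2: { [Y → / . /] }  — shift
  I3: { [Y' → Y .] }  — accept
  I4: { [Y → / / .] }  — reduce
  I5: { [S → * .], [S → . *], [S → . Y S], [Y → * . S *], [Y → . * S *], [Y → . / /] }  — shift, reduce
  I6: { [Y → * S . *] }  — shift
  I7: { [S → . *], [S → . Y S], [S → Y . S], [Y → . * S *], [Y → . / /] }  — shift
  I8: { [S → Y S .] }  — reduce
  I9: { [Y → * S * .] }  — reduce

I5 contains reduce item [S → * .] and shift items [S → . *], [Y → . * S *], [Y → . / /] — shift-reduce conflict.

Answer: Yes — I5: [S → * .] vs [S → . *]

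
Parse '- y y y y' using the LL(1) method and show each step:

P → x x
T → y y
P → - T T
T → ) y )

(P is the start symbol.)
LL(1) parsing maintains a stack (initially the start symbol over $) and the input. At each step: if the stack top is a terminal, match it against the current input token; if it is a non-terminal N, replace it with the RHS of M[N, lookahead] (the unique production whose predict set contains the lookahead).

Stack is shown with the top on the left.

Stack    Input        Action
----------------------------
P $      - y y y y $  output P → - T T
- T T $  - y y y y $  match '-'
T T $    y y y y $    output T → y y
y y T $  y y y y $    match 'y'
y T $    y y y $      match 'y'
T $      y y $        output T → y y
y y $    y y $        match 'y'
y $      y $          match 'y'
$        $            accept

The string is accepted.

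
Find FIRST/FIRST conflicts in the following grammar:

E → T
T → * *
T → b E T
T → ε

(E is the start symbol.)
A FIRST/FIRST conflict occurs when two productions N → α and N → β for the same non-terminal have FIRST(α) ∩ FIRST(β) ≠ ∅ (with ε ∈ FIRST of a nullable right-hand side, so two nullable alternatives also conflict).

Productions for T:
  T → * *: FIRST = { '*' }
  T → b E T: FIRST = { 'b' }
  T → ε: FIRST = { ε }
E has only one production, so no FIRST/FIRST conflict is possible there.

All alternatives of each non-terminal have pairwise disjoint FIRST sets.

Answer: No FIRST/FIRST conflicts.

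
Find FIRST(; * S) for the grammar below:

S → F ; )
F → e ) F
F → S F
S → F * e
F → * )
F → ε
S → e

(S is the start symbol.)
To compute FIRST(; * S), process the symbols left to right:
Symbol ; is a terminal. Add ';' and stop.
FIRST(; * S) = { ';' }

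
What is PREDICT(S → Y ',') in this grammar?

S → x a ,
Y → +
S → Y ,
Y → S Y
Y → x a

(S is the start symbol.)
PREDICT(S → Y ',') = (FIRST(RHS) \ {ε}) ∪ (FOLLOW(S) if ε ∈ FIRST(RHS), i.e. RHS ⇒* ε)
FIRST(Y) = { '+', 'x' }
FIRST(Y ',') = { '+', 'x' }
ε ∉ FIRST(Y ','), so FOLLOW(S) is not added.
PREDICT(S → Y ',') = { '+', 'x' }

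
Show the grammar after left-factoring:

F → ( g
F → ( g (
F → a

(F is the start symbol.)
Left-factoring transforms A → αβ₁ | αβ₂ into A → αA' and A' → β₁ | β₂
(α is the longest common prefix among the alternatives). Repeat until
no nonterminal has two alternatives with a common prefix.

Round 1: F has alternatives sharing prefix '( g'. Introduce F': F → ( g F'
  Add: F' → ε
  Add: F' → (

No remaining common prefixes — done.

Resulting grammar:
F → ( g F'
F' → ε
F' → (
F → a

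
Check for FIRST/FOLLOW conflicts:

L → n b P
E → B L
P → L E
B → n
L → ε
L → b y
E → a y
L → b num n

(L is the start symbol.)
Yes. L → n b P with FOLLOW(L) on { 'n' }

A FIRST/FOLLOW conflict occurs when a non-terminal N has a nullable alternative N → β (β ⇒* ε) and another alternative N → α with FIRST(α) ∩ FOLLOW(N) ≠ ∅: on such a lookahead the parser cannot decide between expanding α and letting N vanish via β.

Nullable non-terminals: L.

L: nullable alternative(s) L → ε; FOLLOW(L) = { $, 'a', 'n' }
  L → n b P: FIRST \ {ε} = { 'n' } — overlaps FOLLOW(L) on { 'n' }: CONFLICT
  L → ε: FIRST \ {ε} = { } — this is the only nullable alternative, skip
  L → b y: FIRST \ {ε} = { 'b' } — disjoint from FOLLOW(L)
  L → b num n: FIRST \ {ε} = { 'b' } — disjoint from FOLLOW(L)

B, E, P have no nullable alternative, so no FIRST/FOLLOW check is needed there.

So the grammar has 1 FIRST/FOLLOW conflict (marked CONFLICT above).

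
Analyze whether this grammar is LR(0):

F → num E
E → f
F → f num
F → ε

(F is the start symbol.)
No. Shift-reduce conflict between [F → .] and [F → . f num]

A grammar is LR(0) if no state in the canonical LR(0) collection has:
  - both a shift item (dot before a terminal) and a complete item (shift-reduce conflict), or
  - two or more complete items (reduce-reduce conflict; the accept item [F' → F .] counts as a complete item here).

Augment with F' → F and build the canonical LR(0) collection (I0 = CLOSURE({[F' → . F]}), then GOTO on every symbol after a dot until no new states appear). It has 7 states:
  I0: { [F → . f num], [F → . num E], [F → .], [F' → . F] }  — shift, reduce
  I1: { [F' → F .] }  — accept
  I2: { [F → f . num] }  — shift
  I3: { [E → . f], [F → num . E] }  — shift
  I4: { [F → num E .] }  — reduce
  I5: { [E → f .] }  — reduce
  I6: { [F → f num .] }  — reduce

Conflict in state I0:
  Shift-reduce conflict between [F → .] and [F → . f num]
So the grammar is NOT LR(0).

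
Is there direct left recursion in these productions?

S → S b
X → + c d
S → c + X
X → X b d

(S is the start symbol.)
S → S b: LEFT RECURSIVE (starts with S)
X → + c d: starts with '+'
S → c + X: starts with c
X → X b d: LEFT RECURSIVE (starts with X)

The grammar has direct left recursion on: S, X.

Answer: Yes, S, X are left-recursive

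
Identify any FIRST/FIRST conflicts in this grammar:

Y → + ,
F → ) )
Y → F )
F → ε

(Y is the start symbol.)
A FIRST/FIRST conflict occurs when two productions N → α and N → β for the same non-terminal have FIRST(α) ∩ FIRST(β) ≠ ∅ (with ε ∈ FIRST of a nullable right-hand side, so two nullable alternatives also conflict).

FIRST sets of the non-terminals at (or reachable through a nullable prefix from) the front of some alternative:
  FIRST(F) = { ')', ε }

Productions for Y:
  Y → + ,: FIRST = { '+' }
  Y → F ): FIRST = { ')' }
Productions for F:
  F → ) ): FIRST = { ')' }
  F → ε: FIRST = { ε }

All alternatives of each non-terminal have pairwise disjoint FIRST sets.

Answer: No FIRST/FIRST conflicts.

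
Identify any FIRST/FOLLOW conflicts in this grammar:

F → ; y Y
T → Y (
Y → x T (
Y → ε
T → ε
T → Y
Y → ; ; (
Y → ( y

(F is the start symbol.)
A FIRST/FOLLOW conflict occurs when a non-terminal N has a nullable alternative N → β (β ⇒* ε) and another alternative N → α with FIRST(α) ∩ FOLLOW(N) ≠ ∅: on such a lookahead the parser cannot decide between expanding α and letting N vanish via β.

Nullable non-terminals: T, Y.
FIRST sets used below: FIRST(Y) = { '(', ';', 'x', ε }

T: nullable alternative(s) T → ε, T → Y; FOLLOW(T) = { '(' }
  T → Y (: FIRST \ {ε} = { '(', ';', 'x' } — overlaps FOLLOW(T) on { '(' }: CONFLICT
  T → ε: FIRST \ {ε} = { } — disjoint from FOLLOW(T)
  T → Y: FIRST \ {ε} = { '(', ';', 'x' } — overlaps FOLLOW(T) on { '(' }: CONFLICT

Y: nullable alternative(s) Y → ε; FOLLOW(Y) = { $, '(' }
  Y → x T (: FIRST \ {ε} = { 'x' } — disjoint from FOLLOW(Y)
  Y → ε: FIRST \ {ε} = { } — this is the only nullable alternative, skip
  Y → ; ; (: FIRST \ {ε} = { ';' } — disjoint from FOLLOW(Y)
  Y → ( y: FIRST \ {ε} = { '(' } — overlaps FOLLOW(Y) on { '(' }: CONFLICT

F has no nullable alternative, so no FIRST/FOLLOW check is needed there.

So the grammar has 3 FIRST/FOLLOW conflicts (marked CONFLICT above).

Answer: Yes. T → Y '(' with FOLLOW(T) on { '(' }; T → Y with FOLLOW(T) on { '(' }; Y → '(' y with FOLLOW(Y) on { '(' }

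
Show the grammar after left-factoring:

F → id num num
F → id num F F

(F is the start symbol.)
F → id num F'
F' → num
F' → F F

Left-factoring transforms A → αβ₁ | αβ₂ into A → αA' and A' → β₁ | β₂
(α is the longest common prefix among the alternatives). Repeat until
no nonterminal has two alternatives with a common prefix.

Round 1: F has alternatives sharing prefix 'id num'. Introduce F': F → id num F'
  Add: F' → num
  Add: F' → F F

No remaining common prefixes — done.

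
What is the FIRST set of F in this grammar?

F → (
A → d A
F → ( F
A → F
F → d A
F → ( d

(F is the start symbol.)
To compute FIRST(F), examine every production with F on the left-hand side, reading each right-hand side left to right until a non-nullable symbol is reached.

From F → (:
  - '(' is a terminal: add '(' and stop
From F → ( F:
  - '(' is a terminal: add '(' and stop
From F → d A:
  - d is a terminal: add 'd' and stop
From F → ( d:
  - '(' is a terminal: add '(' and stop

Collecting: FIRST(F) = { '(', 'd' }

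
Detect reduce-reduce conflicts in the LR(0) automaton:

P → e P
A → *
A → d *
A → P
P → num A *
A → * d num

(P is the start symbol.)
No reduce-reduce conflicts

A reduce-reduce conflict occurs when an LR(0) state has two complete items [A → α .] and [B → β .] — both call for a reduction, and with no lookahead the parser cannot choose between them.

Augment with P' → P and build the canonical LR(0) collection (I0 = CLOSURE({[P' → . P]}), then GOTO on every symbol after a dot until no new states appear). It has 13 states:
  I0: { [P → . e P], [P → . num A *], [P' → . P] }  — shift
  I1: { [P' → P .] }  — accept
  I2: { [P → . e P], [P → . num A *], [P → e . P] }  — shift
  I3: { [A → . * d num], [A → . *], [A → . P], [A → . d *], [P → . e P], [P → . num A *], [P → num . A *] }  — shift
  I4: { [A → * . d num], [A → * .] }  — shift, reduce
  I5: { [P → num A . *] }  — shift
  I6: { [A → P .] }  — reduce
  I7: { [A → d . *] }  — shift
  I8: { [A → d * .] }  — reduce
  I9: { [P → num A * .] }  — reduce
  I10: { [A → * d . num] }  — shift
  I11: { [A → * d num .] }  — reduce
  I12: { [P → e P .] }  — reduce

No state contains more than one complete item.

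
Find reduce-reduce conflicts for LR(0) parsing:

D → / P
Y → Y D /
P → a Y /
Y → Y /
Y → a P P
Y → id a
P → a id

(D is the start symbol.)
Yes — I11: [P → a Y / .] vs [Y → Y / .]

Augment with D' → D and build the canonical LR(0) collection (I0 = CLOSURE({[D' → . D]}), then GOTO on every symbol after a dot until no new states appear). It has 14 states:
  I0: { [D → . / P], [D' → . D] }  — shift
  I1: { [D → / . P], [P → . a Y /], [P → . a id] }  — shift
  I2: { [D' → D .] }  — accept
  I3: { [D → / P .] }  — reduce
  I4: { [P → a . Y /], [P → a . id], [Y → . Y /], [Y → . Y D /], [Y → . a P P], [Y → . id a] }  — shift
  I5: { [D → . / P], [P → a Y . /], [Y → Y . /], [Y → Y . D /] }  — shift
  I6: { [P → . a Y /], [P → . a id], [Y → a . P P] }  — shift
  I7: { [P → a id .], [Y → id . a] }  — shift, reduce
  I8: { [Y → id a .] }  — reduce
  I9: { [P → . a Y /], [P → . a id], [Y → a P . P] }  — shift
  I10: { [Y → a P P .] }  — reduce
  I11: { [D → / . P], [P → . a Y /], [P → . a id], [P → a Y / .], [Y → Y / .] }  — shift, 2 reduces
  I12: { [Y → Y D . /] }  — shift
  I13: { [Y → Y D / .] }  — reduce

I11 contains complete items [P → a Y / .], [Y → Y / .] — reduce-reduce conflict.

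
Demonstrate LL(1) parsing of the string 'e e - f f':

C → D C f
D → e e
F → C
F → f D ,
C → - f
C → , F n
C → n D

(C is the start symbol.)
Stack is shown with the top on the left.

Stack      Input        Action
------------------------------
C $        e e - f f $  output C → D C f
D C f $    e e - f f $  output D → e e
e e C f $  e e - f f $  match 'e'
e C f $    e - f f $    match 'e'
C f $      - f f $      output C → - f
- f f $    - f f $      match '-'
f f $      f f $        match 'f'
f $        f $          match 'f'
$          $            accept

The string is accepted.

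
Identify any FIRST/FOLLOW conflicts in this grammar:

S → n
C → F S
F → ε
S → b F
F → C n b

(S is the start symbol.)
A FIRST/FOLLOW conflict occurs when a non-terminal N has a nullable alternative N → β (β ⇒* ε) and another alternative N → α with FIRST(α) ∩ FOLLOW(N) ≠ ∅: on such a lookahead the parser cannot decide between expanding α and letting N vanish via β.

Nullable non-terminals: F.
FIRST sets used below: FIRST(C) = { 'b', 'n' }

F: nullable alternative(s) F → ε; FOLLOW(F) = { $, 'b', 'n' }
  F → ε: FIRST \ {ε} = { } — this is the only nullable alternative, skip
  F → C n b: FIRST \ {ε} = { 'b', 'n' } — overlaps FOLLOW(F) on { 'b', 'n' }: CONFLICT

C, S have no nullable alternative, so no FIRST/FOLLOW check is needed there.

So the grammar has 1 FIRST/FOLLOW conflict (marked CONFLICT above).

Answer: Yes. F → C n b with FOLLOW(F) on { 'b', 'n' }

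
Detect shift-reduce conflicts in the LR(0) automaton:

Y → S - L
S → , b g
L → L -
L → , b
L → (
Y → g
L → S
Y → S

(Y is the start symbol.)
A shift-reduce conflict occurs when an LR(0) state has both:
  - a complete (reduce) item [A → α .] (dot at the end), and
  - a shift item [B → β . c γ] (dot before a terminal).

Augment with Y' → Y and build the canonical LR(0) collection (I0 = CLOSURE({[Y' → . Y]}), then GOTO on every symbol after a dot until no new states appear). It has 14 states:
  I0: { [S → . , b g], [Y → . S - L], [Y → . S], [Y → . g], [Y' → . Y] }  — shift
  I1: { [S → , . b g] }  — shift
  I2: { [Y → S . - L], [Y → S .] }  — shift, reduce
  I3: { [Y' → Y .] }  — accept
  I4: { [Y → g .] }  — reduce
  I5: { [L → . (], [L → . , b], [L → . L -], [L → . S], [S → . , b g], [Y → S - . L] }  — shift
  I6: { [L → ( .] }  — reduce
  I7: { [L → , . b], [S → , . b g] }  — shift
  I8: { [L → L . -], [Y → S - L .] }  — shift, reduce
  I9: { [L → S .] }  — reduce
  I10: { [L → L - .] }  — reduce
  I11: { [L → , b .], [S → , b . g] }  — shift, reduce
  I12: { [S → , b g .] }  — reduce
  I13: { [S → , b . g] }  — shift

I2 contains reduce item [Y → S .] and shift item [Y → S . - L] — shift-reduce conflict.
I8 contains reduce item [Y → S - L .] and shift item [L → L . -] — shift-reduce conflict.
I11 contains reduce item [L → , b .] and shift item [S → , b . g] — shift-reduce conflict.

Answer: Yes — I2: [Y → S .] vs [Y → S . - L]; I8: [Y → S - L .] vs [L → L . -]; I11: [L → , b .] vs [S → , b . g]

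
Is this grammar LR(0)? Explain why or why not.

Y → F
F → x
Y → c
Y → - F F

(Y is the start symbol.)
Yes, the grammar is LR(0)

Augment with Y' → Y and build the canonical LR(0) collection (I0 = CLOSURE({[Y' → . Y]}), then GOTO on every symbol after a dot until no new states appear). It has 8 states:
  I0: { [F → . x], [Y → . - F F], [Y → . F], [Y → . c], [Y' → . Y] }  — shift
  I1: { [F → . x], [Y → - . F F] }  — shift
  I2: { [Y → F .] }  — reduce
  I3: { [Y' → Y .] }  — accept
  I4: { [Y → c .] }  — reduce
  I5: { [F → x .] }  — reduce
  I6: { [F → . x], [Y → - F . F] }  — shift
  I7: { [Y → - F F .] }  — reduce

Every state is either a pure shift/goto state or contains exactly one complete item and nothing to shift — no conflicts. The grammar is LR(0).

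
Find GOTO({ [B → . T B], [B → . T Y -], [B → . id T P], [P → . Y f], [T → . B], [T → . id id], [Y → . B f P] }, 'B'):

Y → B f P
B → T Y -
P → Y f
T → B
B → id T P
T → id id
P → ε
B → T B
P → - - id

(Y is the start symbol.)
{ [T → B .], [Y → B . f P] }

GOTO(I, 'B') = CLOSURE({ [A → αX.β] : [A → α.Xβ] ∈ I, X = 'B' })

Items with dot before 'B', with the dot advanced:
  [T → . B] → [T → B .]
  [Y → . B f P] → [Y → B . f P]
Closure adds nothing (no advanced item has the dot before a non-terminal).

GOTO = { [T → B .], [Y → B . f P] }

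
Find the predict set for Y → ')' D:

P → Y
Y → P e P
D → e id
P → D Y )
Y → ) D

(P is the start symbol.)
PREDICT(Y → ')' D) = (FIRST(RHS) \ {ε}) ∪ (FOLLOW(Y) if ε ∈ FIRST(RHS), i.e. RHS ⇒* ε)
FIRST(')' D) = { ')' }
ε ∉ FIRST(')' D), so FOLLOW(Y) is not added.
PREDICT(Y → ')' D) = { ')' }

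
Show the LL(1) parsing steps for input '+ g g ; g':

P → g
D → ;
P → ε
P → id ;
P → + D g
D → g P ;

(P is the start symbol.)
LL(1) parsing maintains a stack (initially the start symbol over $) and the input. At each step: if the stack top is a terminal, match it against the current input token; if it is a non-terminal N, replace it with the RHS of M[N, lookahead] (the unique production whose predict set contains the lookahead).

Stack is shown with the top on the left.

Stack      Input        Action
------------------------------
P $        + g g ; g $  output P → + D g
+ D g $    + g g ; g $  match '+'
D g $      g g ; g $    output D → g P ;
g P ; g $  g g ; g $    match 'g'
P ; g $    g ; g $      output P → g
g ; g $    g ; g $      match 'g'
; g $      ; g $        match ';'
g $        g $          match 'g'
$          $            accept

The string is accepted.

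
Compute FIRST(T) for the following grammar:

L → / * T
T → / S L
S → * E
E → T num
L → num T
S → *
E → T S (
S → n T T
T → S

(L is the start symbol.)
{ '*', '/', 'n' }

To compute FIRST(T), examine every production with T on the left-hand side, reading each right-hand side left to right until a non-nullable symbol is reached.

FIRST sets of the other non-terminals involved (by the same procedure, iterated to a fixed point):
  FIRST(S) = { '*', 'n' }

From T → / S L:
  - '/' is a terminal: add '/' and stop
From T → S:
  - S is a non-terminal: add FIRST(S) \ {ε} = { '*', 'n' }
    S is not nullable, so stop

Collecting: FIRST(T) = { '*', '/', 'n' }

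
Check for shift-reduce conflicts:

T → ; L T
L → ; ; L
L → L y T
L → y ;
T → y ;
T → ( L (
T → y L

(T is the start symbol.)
Yes — I5: [T → y ; .] vs [L → ; . ; L]; I6: [T → y L .] vs [L → L . y T]; I13: [L → ; ; L .] vs [L → L . y T]; I17: [T → y ; .] vs [L → . ; ; L]; I19: [L → y ; .] vs [L → ; . ; L]

A shift-reduce conflict occurs when an LR(0) state has both:
  - a complete (reduce) item [A → α .] (dot at the end), and
  - a shift item [B → β . c γ] (dot before a terminal).

Augment with T' → T and build the canonical LR(0) collection (I0 = CLOSURE({[T' → . T]}), then GOTO on every symbol after a dot until no new states appear). It has 23 states:
  I0: { [T → . ( L (], [T → . ; L T], [T → . y ;], [T → . y L], [T' → . T] }  — shift
  I1: { [L → . ; ; L], [L → . L y T], [L → . y ;], [T → ( . L (] }  — shift
  I2: { [L → . ; ; L], [L → . L y T], [L → . y ;], [T → ; . L T] }  — shift
  I3: { [T' → T .] }  — accept
  I4: { [L → . ; ; L], [L → . L y T], [L → . y ;], [T → y . ;], [T → y . L] }  — shift
  I5: { [L → ; . ; L], [T → y ; .] }  — shift, reduce
  I6: { [L → L . y T], [T → y L .] }  — shift, reduce
  I7: { [L → y . ;] }  — shift
  I8: { [L → y ; .] }  — reduce
  I9: { [L → L y . T], [T → . ( L (], [T → . ; L T], [T → . y ;], [T → . y L] }  — shift
  I10: { [L → L y T .] }  — reduce
  I11: { [L → . ; ; L], [L → . L y T], [L → . y ;], [L → ; ; . L] }  — shift
  I12: { [L → ; . ; L] }  — shift
  I13: { [L → ; ; L .], [L → L . y T] }  — shift, reduce
  I14: { [L → L . y T], [T → . ( L (], [T → . ; L T], [T → . y ;], [T → . y L], [T → ; L . T] }  — shift
  I15: { [T → ; L T .] }  — reduce
  I16: { [L → . ; ; L], [L → . L y T], [L → . y ;], [L → L y . T], [T → . ( L (], [T → . ; L T], [T → . y ;], [T → . y L], [T → y . ;], [T → y . L] }  — shift
  I17: { [L → . ; ; L], [L → . L y T], [L → . y ;], [L → ; . ; L], [T → ; . L T], [T → y ; .] }  — shift, reduce
  I18: { [L → . ; ; L], [L → . L y T], [L → . y ;], [L → y . ;], [T → y . ;], [T → y . L] }  — shift
  I19: { [L → ; . ; L], [L → y ; .], [T → y ; .] }  — shift, 2 reduces
  I20: { [L → . ; ; L], [L → . L y T], [L → . y ;], [L → ; . ; L], [L → ; ; . L] }  — shift
  I21: { [L → L . y T], [T → ( L . (] }  — shift
  I22: { [T → ( L ( .] }  — reduce

I5 contains reduce item [T → y ; .] and shift item [L → ; . ; L] — shift-reduce conflict.
I6 contains reduce item [T → y L .] and shift item [L → L . y T] — shift-reduce conflict.
I13 contains reduce item [L → ; ; L .] and shift item [L → L . y T] — shift-reduce conflict.
I17 contains reduce item [T → y ; .] and shift items [L → . ; ; L], [L → ; . ; L], [L → . y ;] — shift-reduce conflict.
I19 contains reduce items [L → y ; .], [T → y ; .] and shift item [L → ; . ; L] — shift-reduce conflict.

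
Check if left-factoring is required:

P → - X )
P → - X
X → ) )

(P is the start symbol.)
Yes, P has productions with common prefix '- X'

Left-factoring is needed when two productions for the same non-terminal
share a common prefix on the right-hand side.

Productions for P:
  P → - X )
  P → - X

Found common prefix '- X' in productions for P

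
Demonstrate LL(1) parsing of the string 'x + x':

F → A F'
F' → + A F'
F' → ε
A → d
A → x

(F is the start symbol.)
LL(1) parsing maintains a stack (initially the start symbol over $) and the input. At each step: if the stack top is a terminal, match it against the current input token; if it is a non-terminal N, replace it with the RHS of M[N, lookahead] (the unique production whose predict set contains the lookahead).

Stack is shown with the top on the left.

Stack     Input    Action
-------------------------
F $       x + x $  output F → A F'
A F' $    x + x $  output A → x
x F' $    x + x $  match 'x'
F' $      + x $    output F' → + A F'
+ A F' $  + x $    match '+'
A F' $    x $      output A → x
x F' $    x $      match 'x'
F' $      $        output F' → ε
$         $        accept

The string is accepted.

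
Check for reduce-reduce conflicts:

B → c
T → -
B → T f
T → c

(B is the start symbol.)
Yes — I4: [B → c .] vs [T → c .]

A reduce-reduce conflict occurs when an LR(0) state has two complete items [A → α .] and [B → β .] — both call for a reduction, and with no lookahead the parser cannot choose between them.

Augment with B' → B and build the canonical LR(0) collection (I0 = CLOSURE({[B' → . B]}), then GOTO on every symbol after a dot until no new states appear). It has 6 states:
  I0: { [B → . T f], [B → . c], [B' → . B], [T → . -], [T → . c] }  — shift
  I1: { [T → - .] }  — reduce
  I2: { [B' → B .] }  — accept
  I3: { [B → T . f] }  — shift
  I4: { [B → c .], [T → c .] }  — 2 reduces
  I5: { [B → T f .] }  — reduce

I4 contains complete items [B → c .], [T → c .] — reduce-reduce conflict.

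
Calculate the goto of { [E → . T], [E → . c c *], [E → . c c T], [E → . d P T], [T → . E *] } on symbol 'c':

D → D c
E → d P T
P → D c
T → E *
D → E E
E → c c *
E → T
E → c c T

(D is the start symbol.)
{ [E → c . c *], [E → c . c T] }

GOTO(I, 'c') = CLOSURE({ [A → αX.β] : [A → α.Xβ] ∈ I, X = 'c' })

Items with dot before 'c', with the dot advanced:
  [E → . c c *] → [E → c . c *]
  [E → . c c T] → [E → c . c T]
Closure adds nothing (no advanced item has the dot before a non-terminal).

GOTO = { [E → c . c *], [E → c . c T] }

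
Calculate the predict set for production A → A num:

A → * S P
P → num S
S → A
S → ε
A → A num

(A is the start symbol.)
{ '*' }

PREDICT(A → A num) = (FIRST(RHS) \ {ε}) ∪ (FOLLOW(A) if ε ∈ FIRST(RHS), i.e. RHS ⇒* ε)
FIRST(A) = { '*' }
FIRST(A num) = { '*' }
ε ∉ FIRST(A num), so FOLLOW(A) is not added.
PREDICT(A → A num) = { '*' }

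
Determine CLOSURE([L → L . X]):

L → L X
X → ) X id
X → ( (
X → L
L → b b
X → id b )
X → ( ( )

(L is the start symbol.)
Start with: [L → L . X]
  [L → L . X] has the dot before X: add [X → . ) X id], [X → . ( (], [X → . L], [X → . id b )], [X → . ( ( )]
  [X → . L] has the dot before L: add [L → . L X], [L → . b b]
No further items can be added.

CLOSURE = { [L → . L X], [L → . b b], [L → L . X], [X → . ( ( )], [X → . ( (], [X → . ) X id], [X → . L], [X → . id b )] }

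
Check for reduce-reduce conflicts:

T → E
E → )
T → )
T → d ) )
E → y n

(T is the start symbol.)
Yes — I1: [E → ) .] vs [T → ) .]

A reduce-reduce conflict occurs when an LR(0) state has two complete items [A → α .] and [B → β .] — both call for a reduction, and with no lookahead the parser cannot choose between them.

Augment with T' → T and build the canonical LR(0) collection (I0 = CLOSURE({[T' → . T]}), then GOTO on every symbol after a dot until no new states appear). It has 9 states:
  I0: { [E → . )], [E → . y n], [T → . )], [T → . E], [T → . d ) )], [T' → . T] }  — shift
  I1: { [E → ) .], [T → ) .] }  — 2 reduces
  I2: { [T → E .] }  — reduce
  I3: { [T' → T .] }  — accept
  I4: { [T → d . ) )] }  — shift
  I5: { [E → y . n] }  — shift
  I6: { [E → y n .] }  — reduce
  I7: { [T → d ) . )] }  — shift
  I8: { [T → d ) ) .] }  — reduce

I1 contains complete items [E → ) .], [T → ) .] — reduce-reduce conflict.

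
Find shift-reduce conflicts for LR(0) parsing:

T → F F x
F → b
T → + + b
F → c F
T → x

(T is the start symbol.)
No shift-reduce conflicts

A shift-reduce conflict occurs when an LR(0) state has both:
  - a complete (reduce) item [A → α .] (dot at the end), and
  - a shift item [B → β . c γ] (dot before a terminal).

Augment with T' → T and build the canonical LR(0) collection (I0 = CLOSURE({[T' → . T]}), then GOTO on every symbol after a dot until no new states appear). It has 12 states:
  I0: { [F → . b], [F → . c F], [T → . + + b], [T → . F F x], [T → . x], [T' → . T] }  — shift
  I1: { [T → + . + b] }  — shift
  I2: { [F → . b], [F → . c F], [T → F . F x] }  — shift
  I3: { [T' → T .] }  — accept
  I4: { [F → b .] }  — reduce
  I5: { [F → . b], [F → . c F], [F → c . F] }  — shift
  I6: { [T → x .] }  — reduce
  I7: { [F → c F .] }  — reduce
  I8: { [T → F F . x] }  — shift
  I9: { [T → F F x .] }  — reduce
  I10: { [T → + + . b] }  — shift
  I11: { [T → + + b .] }  — reduce

No state contains both a complete item and a shift item.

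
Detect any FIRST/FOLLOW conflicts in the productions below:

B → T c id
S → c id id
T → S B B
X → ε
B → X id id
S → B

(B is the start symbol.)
A FIRST/FOLLOW conflict occurs when a non-terminal N has a nullable alternative N → β (β ⇒* ε) and another alternative N → α with FIRST(α) ∩ FOLLOW(N) ≠ ∅: on such a lookahead the parser cannot decide between expanding α and letting N vanish via β.

Nullable non-terminals: X.
X has a nullable alternative but only one production, so nothing to check.

B, S, T have no nullable alternative, so no FIRST/FOLLOW check is needed there.

No FIRST/FOLLOW conflicts found.

Answer: No FIRST/FOLLOW conflicts.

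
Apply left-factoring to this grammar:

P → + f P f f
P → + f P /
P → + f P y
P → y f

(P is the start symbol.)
P → + f P P'
P' → f f
P' → /
P' → y
P → y f

Left-factoring transforms A → αβ₁ | αβ₂ into A → αA' and A' → β₁ | β₂
(α is the longest common prefix among the alternatives). Repeat until
no nonterminal has two alternatives with a common prefix.

Round 1: P has alternatives sharing prefix '+ f P'. Introduce P': P → + f P P'
  Add: P' → f f
  Add: P' → /
  Add: P' → y

No remaining common prefixes — done.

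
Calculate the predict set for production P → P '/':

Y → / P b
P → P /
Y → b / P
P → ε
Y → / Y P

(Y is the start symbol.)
{ '/' }

PREDICT(P → P '/') = (FIRST(RHS) \ {ε}) ∪ (FOLLOW(P) if ε ∈ FIRST(RHS), i.e. RHS ⇒* ε)
FIRST(P) = { '/', ε }
FIRST(P '/') = { '/' }
ε ∉ FIRST(P '/'), so FOLLOW(P) is not added.
PREDICT(P → P '/') = { '/' }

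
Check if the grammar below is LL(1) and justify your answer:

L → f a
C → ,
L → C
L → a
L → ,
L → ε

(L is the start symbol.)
No. Predict set conflict for L: { ',' }

A grammar is LL(1) if for each non-terminal N with multiple productions, the predict sets of those productions are pairwise disjoint, where PREDICT(N → α) = (FIRST(α) \ {ε}) ∪ (FOLLOW(N) if α ⇒* ε).

Relevant sets:
  FIRST(C) = { ',' }
  FOLLOW(L) = { $ }

For L:
  PREDICT(L → f a) = { 'f' }
  PREDICT(L → C) = { ',' }
  PREDICT(L → a) = { 'a' }
  PREDICT(L → ',') = { ',' }
  PREDICT(L → ε) = { $ }
C has a single production, so nothing to check there.

Conflict found: Predict set conflict for L: { ',' }
The grammar is NOT LL(1).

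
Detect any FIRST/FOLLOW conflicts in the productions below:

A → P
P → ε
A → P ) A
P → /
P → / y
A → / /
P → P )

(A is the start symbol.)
A FIRST/FOLLOW conflict occurs when a non-terminal N has a nullable alternative N → β (β ⇒* ε) and another alternative N → α with FIRST(α) ∩ FOLLOW(N) ≠ ∅: on such a lookahead the parser cannot decide between expanding α and letting N vanish via β.

Nullable non-terminals: A, P.
FIRST sets used below: FIRST(P) = { ')', '/', ε }

A: nullable alternative(s) A → P; FOLLOW(A) = { $ }
  A → P: FIRST \ {ε} = { ')', '/' } — this is the only nullable alternative, skip
  A → P ) A: FIRST \ {ε} = { ')', '/' } — disjoint from FOLLOW(A)
  A → / /: FIRST \ {ε} = { '/' } — disjoint from FOLLOW(A)

P: nullable alternative(s) P → ε; FOLLOW(P) = { $, ')' }
  P → ε: FIRST \ {ε} = { } — this is the only nullable alternative, skip
  P → /: FIRST \ {ε} = { '/' } — disjoint from FOLLOW(P)
  P → / y: FIRST \ {ε} = { '/' } — disjoint from FOLLOW(P)
  P → P ): FIRST \ {ε} = { ')', '/' } — overlaps FOLLOW(P) on { ')' }: CONFLICT

So the grammar has 1 FIRST/FOLLOW conflict (marked CONFLICT above).

Answer: Yes. P → P ')' with FOLLOW(P) on { ')' }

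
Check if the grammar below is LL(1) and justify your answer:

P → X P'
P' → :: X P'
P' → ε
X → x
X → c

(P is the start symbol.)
Relevant sets:
  FOLLOW(P') = { $ }

For P':
  PREDICT(P' → :: X P') = { '::' }
  PREDICT(P' → ε) = { $ }
For X:
  PREDICT(X → x) = { 'x' }
  PREDICT(X → c) = { 'c' }
P has a single production, so nothing to check there.

All predict sets are disjoint. The grammar IS LL(1).

Answer: Yes, the grammar is LL(1).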